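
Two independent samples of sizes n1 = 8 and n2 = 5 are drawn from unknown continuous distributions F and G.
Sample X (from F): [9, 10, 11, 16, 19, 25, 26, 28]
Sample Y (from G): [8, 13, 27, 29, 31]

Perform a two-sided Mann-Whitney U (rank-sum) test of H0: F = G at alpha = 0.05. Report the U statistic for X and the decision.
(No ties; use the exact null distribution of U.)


Step 1: Combine and sort all 13 observations; assign midranks.
sorted (value, group): (8,Y), (9,X), (10,X), (11,X), (13,Y), (16,X), (19,X), (25,X), (26,X), (27,Y), (28,X), (29,Y), (31,Y)
ranks: 8->1, 9->2, 10->3, 11->4, 13->5, 16->6, 19->7, 25->8, 26->9, 27->10, 28->11, 29->12, 31->13
Step 2: Rank sum for X: R1 = 2 + 3 + 4 + 6 + 7 + 8 + 9 + 11 = 50.
Step 3: U_X = R1 - n1(n1+1)/2 = 50 - 8*9/2 = 50 - 36 = 14.
       U_Y = n1*n2 - U_X = 40 - 14 = 26.
Step 4: No ties, so the exact null distribution of U (based on enumerating the C(13,8) = 1287 equally likely rank assignments) gives the two-sided p-value.
Step 5: p-value = 0.435120; compare to alpha = 0.05. fail to reject H0.

U_X = 14, p = 0.435120, fail to reject H0 at alpha = 0.05.


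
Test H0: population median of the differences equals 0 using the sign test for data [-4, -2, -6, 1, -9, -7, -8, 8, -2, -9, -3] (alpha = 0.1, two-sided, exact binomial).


Step 1: Discard zero differences. Original n = 11; n_eff = number of nonzero differences = 11.
Nonzero differences (with sign): -4, -2, -6, +1, -9, -7, -8, +8, -2, -9, -3
Step 2: Count signs: positive = 2, negative = 9.
Step 3: Under H0: P(positive) = 0.5, so the number of positives S ~ Bin(11, 0.5).
Step 4: Two-sided exact p-value = sum of Bin(11,0.5) probabilities at or below the observed probability = 0.065430.
Step 5: alpha = 0.1. reject H0.

n_eff = 11, pos = 2, neg = 9, p = 0.065430, reject H0.


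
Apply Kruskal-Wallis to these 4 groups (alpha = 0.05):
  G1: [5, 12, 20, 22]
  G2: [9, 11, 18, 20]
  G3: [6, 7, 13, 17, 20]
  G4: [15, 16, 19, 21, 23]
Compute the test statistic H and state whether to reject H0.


Step 1: Combine all N = 18 observations and assign midranks.
sorted (value, group, rank): (5,G1,1), (6,G3,2), (7,G3,3), (9,G2,4), (11,G2,5), (12,G1,6), (13,G3,7), (15,G4,8), (16,G4,9), (17,G3,10), (18,G2,11), (19,G4,12), (20,G1,14), (20,G2,14), (20,G3,14), (21,G4,16), (22,G1,17), (23,G4,18)
Step 2: Sum ranks within each group.
R_1 = 38 (n_1 = 4)
R_2 = 34 (n_2 = 4)
R_3 = 36 (n_3 = 5)
R_4 = 63 (n_4 = 5)
Step 3: H = 12/(N(N+1)) * sum(R_i^2/n_i) - 3(N+1)
     = 12/(18*19) * (38^2/4 + 34^2/4 + 36^2/5 + 63^2/5) - 3*19
     = 0.035088 * 1703 - 57
     = 2.754386.
Step 4: Ties present; correction factor C = 1 - 24/(18^3 - 18) = 0.995872. Corrected H = 2.754386 / 0.995872 = 2.765803.
Step 5: Under H0, H ~ chi^2(3); p-value = 0.429160.
Step 6: alpha = 0.05. fail to reject H0.

H = 2.7658, df = 3, p = 0.429160, fail to reject H0.


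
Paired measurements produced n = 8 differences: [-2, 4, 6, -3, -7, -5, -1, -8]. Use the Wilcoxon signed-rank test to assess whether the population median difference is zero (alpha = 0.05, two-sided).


Step 1: Drop any zero differences (none here) and take |d_i|.
|d| = [2, 4, 6, 3, 7, 5, 1, 8]
Step 2: Midrank |d_i| (ties get averaged ranks).
ranks: |2|->2, |4|->4, |6|->6, |3|->3, |7|->7, |5|->5, |1|->1, |8|->8
Step 3: Attach original signs; sum ranks with positive sign and with negative sign.
W+ = 4 + 6 = 10
W- = 2 + 3 + 7 + 5 + 1 + 8 = 26
(Check: W+ + W- = 36 should equal n(n+1)/2 = 36.)
Step 4: Test statistic W = min(W+, W-) = 10.
Step 5: No ties, so the exact null distribution over the 2^8 = 256 sign assignments gives the two-sided p-value = 0.312500.
Step 6: alpha = 0.05. fail to reject H0.

W+ = 10, W- = 26, W = min = 10, p = 0.312500, fail to reject H0.


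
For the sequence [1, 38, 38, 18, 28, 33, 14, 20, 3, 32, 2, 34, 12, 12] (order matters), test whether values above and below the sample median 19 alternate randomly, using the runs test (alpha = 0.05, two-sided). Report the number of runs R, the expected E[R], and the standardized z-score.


Step 1: Compute median = 19; label A = above, B = below.
Labels in order: BAABAABABABABB  (n_A = 7, n_B = 7)
Step 2: Count runs R = 11.
Step 3: Under H0 (random ordering), E[R] = 2*n_A*n_B/(n_A+n_B) + 1 = 2*7*7/14 + 1 = 8.0000.
        Var[R] = 2*n_A*n_B*(2*n_A*n_B - n_A - n_B) / ((n_A+n_B)^2 * (n_A+n_B-1)) = 8232/2548 = 3.2308.
        SD[R] = 1.7974.
Step 4: Continuity-corrected z = (R - 0.5 - E[R]) / SD[R] = (11 - 0.5 - 8.0000) / 1.7974 = 1.3909.
Step 5: Two-sided p-value via normal approximation = 2*(1 - Phi(|z|)) = 0.164264.
Step 6: alpha = 0.05. fail to reject H0.

R = 11, z = 1.3909, p = 0.164264, fail to reject H0.


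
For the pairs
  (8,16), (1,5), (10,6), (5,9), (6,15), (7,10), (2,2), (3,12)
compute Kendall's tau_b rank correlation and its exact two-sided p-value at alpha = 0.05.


Step 1: Enumerate the 28 unordered pairs (i,j) with i<j and classify each by sign(x_j-x_i) * sign(y_j-y_i).
  (1,2):dx=-7,dy=-11->C; (1,3):dx=+2,dy=-10->D; (1,4):dx=-3,dy=-7->C; (1,5):dx=-2,dy=-1->C
  (1,6):dx=-1,dy=-6->C; (1,7):dx=-6,dy=-14->C; (1,8):dx=-5,dy=-4->C; (2,3):dx=+9,dy=+1->C
  (2,4):dx=+4,dy=+4->C; (2,5):dx=+5,dy=+10->C; (2,6):dx=+6,dy=+5->C; (2,7):dx=+1,dy=-3->D
  (2,8):dx=+2,dy=+7->C; (3,4):dx=-5,dy=+3->D; (3,5):dx=-4,dy=+9->D; (3,6):dx=-3,dy=+4->D
  (3,7):dx=-8,dy=-4->C; (3,8):dx=-7,dy=+6->D; (4,5):dx=+1,dy=+6->C; (4,6):dx=+2,dy=+1->C
  (4,7):dx=-3,dy=-7->C; (4,8):dx=-2,dy=+3->D; (5,6):dx=+1,dy=-5->D; (5,7):dx=-4,dy=-13->C
  (5,8):dx=-3,dy=-3->C; (6,7):dx=-5,dy=-8->C; (6,8):dx=-4,dy=+2->D; (7,8):dx=+1,dy=+10->C
Step 2: C = 19, D = 9, total pairs = 28.
Step 3: tau = (C - D)/(n(n-1)/2) = (19 - 9)/28 = 0.357143.
Step 4: Exact two-sided p-value (enumerate n! = 40320 permutations of y under H0): p = 0.275099.
Step 5: alpha = 0.05. fail to reject H0.

tau_b = 0.3571 (C=19, D=9), p = 0.275099, fail to reject H0.


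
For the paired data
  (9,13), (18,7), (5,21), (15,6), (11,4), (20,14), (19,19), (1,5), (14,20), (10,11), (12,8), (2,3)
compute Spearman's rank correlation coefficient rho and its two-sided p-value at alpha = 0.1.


Step 1: Rank x and y separately (midranks; no ties here).
rank(x): 9->4, 18->10, 5->3, 15->9, 11->6, 20->12, 19->11, 1->1, 14->8, 10->5, 12->7, 2->2
rank(y): 13->8, 7->5, 21->12, 6->4, 4->2, 14->9, 19->10, 5->3, 20->11, 11->7, 8->6, 3->1
Step 2: d_i = R_x(i) - R_y(i); compute d_i^2.
  (4-8)^2=16, (10-5)^2=25, (3-12)^2=81, (9-4)^2=25, (6-2)^2=16, (12-9)^2=9, (11-10)^2=1, (1-3)^2=4, (8-11)^2=9, (5-7)^2=4, (7-6)^2=1, (2-1)^2=1
sum(d^2) = 192.
Step 3: rho = 1 - 6*192 / (12*(12^2 - 1)) = 1 - 1152/1716 = 0.328671.
Step 4: Under H0, t = rho * sqrt((n-2)/(1-rho^2)) = 1.1005 ~ t(10).
Step 5: Two-sided p-value from the t-distribution with 10 df = 0.296904.
Step 6: alpha = 0.1. fail to reject H0.

rho = 0.3287, p = 0.296904, fail to reject H0 at alpha = 0.1.


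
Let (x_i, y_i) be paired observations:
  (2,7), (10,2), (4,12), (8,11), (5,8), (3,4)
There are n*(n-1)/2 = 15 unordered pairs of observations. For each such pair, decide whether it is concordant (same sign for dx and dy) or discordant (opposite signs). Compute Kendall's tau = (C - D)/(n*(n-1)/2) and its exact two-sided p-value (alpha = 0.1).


Step 1: Enumerate the 15 unordered pairs (i,j) with i<j and classify each by sign(x_j-x_i) * sign(y_j-y_i).
  (1,2):dx=+8,dy=-5->D; (1,3):dx=+2,dy=+5->C; (1,4):dx=+6,dy=+4->C; (1,5):dx=+3,dy=+1->C
  (1,6):dx=+1,dy=-3->D; (2,3):dx=-6,dy=+10->D; (2,4):dx=-2,dy=+9->D; (2,5):dx=-5,dy=+6->D
  (2,6):dx=-7,dy=+2->D; (3,4):dx=+4,dy=-1->D; (3,5):dx=+1,dy=-4->D; (3,6):dx=-1,dy=-8->C
  (4,5):dx=-3,dy=-3->C; (4,6):dx=-5,dy=-7->C; (5,6):dx=-2,dy=-4->C
Step 2: C = 7, D = 8, total pairs = 15.
Step 3: tau = (C - D)/(n(n-1)/2) = (7 - 8)/15 = -0.066667.
Step 4: Exact two-sided p-value (enumerate n! = 720 permutations of y under H0): p = 1.000000.
Step 5: alpha = 0.1. fail to reject H0.

tau_b = -0.0667 (C=7, D=8), p = 1.000000, fail to reject H0.


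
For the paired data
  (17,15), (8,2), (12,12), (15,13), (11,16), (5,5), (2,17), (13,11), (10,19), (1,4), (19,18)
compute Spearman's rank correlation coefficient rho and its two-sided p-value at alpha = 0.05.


Step 1: Rank x and y separately (midranks; no ties here).
rank(x): 17->10, 8->4, 12->7, 15->9, 11->6, 5->3, 2->2, 13->8, 10->5, 1->1, 19->11
rank(y): 15->7, 2->1, 12->5, 13->6, 16->8, 5->3, 17->9, 11->4, 19->11, 4->2, 18->10
Step 2: d_i = R_x(i) - R_y(i); compute d_i^2.
  (10-7)^2=9, (4-1)^2=9, (7-5)^2=4, (9-6)^2=9, (6-8)^2=4, (3-3)^2=0, (2-9)^2=49, (8-4)^2=16, (5-11)^2=36, (1-2)^2=1, (11-10)^2=1
sum(d^2) = 138.
Step 3: rho = 1 - 6*138 / (11*(11^2 - 1)) = 1 - 828/1320 = 0.372727.
Step 4: Under H0, t = rho * sqrt((n-2)/(1-rho^2)) = 1.2050 ~ t(9).
Step 5: Two-sided p-value from the t-distribution with 9 df = 0.258926.
Step 6: alpha = 0.05. fail to reject H0.

rho = 0.3727, p = 0.258926, fail to reject H0 at alpha = 0.05.


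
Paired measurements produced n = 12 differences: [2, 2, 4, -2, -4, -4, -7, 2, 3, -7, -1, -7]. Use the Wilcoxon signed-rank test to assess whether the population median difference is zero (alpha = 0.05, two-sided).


Step 1: Drop any zero differences (none here) and take |d_i|.
|d| = [2, 2, 4, 2, 4, 4, 7, 2, 3, 7, 1, 7]
Step 2: Midrank |d_i| (ties get averaged ranks).
ranks: |2|->3.5, |2|->3.5, |4|->8, |2|->3.5, |4|->8, |4|->8, |7|->11, |2|->3.5, |3|->6, |7|->11, |1|->1, |7|->11
Step 3: Attach original signs; sum ranks with positive sign and with negative sign.
W+ = 3.5 + 3.5 + 8 + 3.5 + 6 = 24.5
W- = 3.5 + 8 + 8 + 11 + 11 + 1 + 11 = 53.5
(Check: W+ + W- = 78 should equal n(n+1)/2 = 78.)
Step 4: Test statistic W = min(W+, W-) = 24.5.
Step 5: Ties in |d|, so use the tie-corrected normal approximation.
        E[W] = n(n+1)/4 = 12*13/4 = 39.
        Tie groups: |d|=2 (t=4), |d|=4 (t=3), |d|=7 (t=3); sum(t^3 - t) = 108.
        Var[W] = n(n+1)(2n+1)/24 - sum(t^3-t)/48 = 3900/24 - 108/48 = 160.25.
        z = (W - E[W]) / sqrt(Var[W]) = (24.5 - 39) / 12.6590 = -1.1454.
        Two-sided p = 2*Phi(z) = 0.252031.
Step 6: alpha = 0.05. fail to reject H0.

W+ = 24.5, W- = 53.5, W = min = 24.5, p = 0.252031, fail to reject H0.


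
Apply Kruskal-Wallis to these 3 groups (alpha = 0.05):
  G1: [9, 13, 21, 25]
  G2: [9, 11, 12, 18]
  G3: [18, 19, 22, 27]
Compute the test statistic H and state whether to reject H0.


Step 1: Combine all N = 12 observations and assign midranks.
sorted (value, group, rank): (9,G1,1.5), (9,G2,1.5), (11,G2,3), (12,G2,4), (13,G1,5), (18,G2,6.5), (18,G3,6.5), (19,G3,8), (21,G1,9), (22,G3,10), (25,G1,11), (27,G3,12)
Step 2: Sum ranks within each group.
R_1 = 26.5 (n_1 = 4)
R_2 = 15 (n_2 = 4)
R_3 = 36.5 (n_3 = 4)
Step 3: H = 12/(N(N+1)) * sum(R_i^2/n_i) - 3(N+1)
     = 12/(12*13) * (26.5^2/4 + 15^2/4 + 36.5^2/4) - 3*13
     = 0.076923 * 564.875 - 39
     = 4.451923.
Step 4: Ties present; correction factor C = 1 - 12/(12^3 - 12) = 0.993007. Corrected H = 4.451923 / 0.993007 = 4.483275.
Step 5: Under H0, H ~ chi^2(2); p-value = 0.106284.
Step 6: alpha = 0.05. fail to reject H0.

H = 4.4833, df = 2, p = 0.106284, fail to reject H0.


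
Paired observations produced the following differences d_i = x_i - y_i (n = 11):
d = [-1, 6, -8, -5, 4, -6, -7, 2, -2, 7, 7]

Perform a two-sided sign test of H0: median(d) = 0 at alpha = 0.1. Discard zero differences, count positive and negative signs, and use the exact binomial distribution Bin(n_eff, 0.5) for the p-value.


Step 1: Discard zero differences. Original n = 11; n_eff = number of nonzero differences = 11.
Nonzero differences (with sign): -1, +6, -8, -5, +4, -6, -7, +2, -2, +7, +7
Step 2: Count signs: positive = 5, negative = 6.
Step 3: Under H0: P(positive) = 0.5, so the number of positives S ~ Bin(11, 0.5).
Step 4: Two-sided exact p-value = sum of Bin(11,0.5) probabilities at or below the observed probability = 1.000000.
Step 5: alpha = 0.1. fail to reject H0.

n_eff = 11, pos = 5, neg = 6, p = 1.000000, fail to reject H0.


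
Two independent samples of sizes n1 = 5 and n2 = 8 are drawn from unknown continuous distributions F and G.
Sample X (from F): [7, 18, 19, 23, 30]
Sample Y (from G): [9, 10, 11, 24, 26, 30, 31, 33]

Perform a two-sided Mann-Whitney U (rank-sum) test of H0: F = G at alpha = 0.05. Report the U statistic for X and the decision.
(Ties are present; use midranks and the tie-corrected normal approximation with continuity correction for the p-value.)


Step 1: Combine and sort all 13 observations; assign midranks.
sorted (value, group): (7,X), (9,Y), (10,Y), (11,Y), (18,X), (19,X), (23,X), (24,Y), (26,Y), (30,X), (30,Y), (31,Y), (33,Y)
ranks: 7->1, 9->2, 10->3, 11->4, 18->5, 19->6, 23->7, 24->8, 26->9, 30->10.5, 30->10.5, 31->12, 33->13
Step 2: Rank sum for X: R1 = 1 + 5 + 6 + 7 + 10.5 = 29.5.
Step 3: U_X = R1 - n1(n1+1)/2 = 29.5 - 5*6/2 = 29.5 - 15 = 14.5.
       U_Y = n1*n2 - U_X = 40 - 14.5 = 25.5.
Step 4: Ties are present, so use the tie-corrected normal approximation (with continuity correction) for the p-value.
Step 5: p-value = 0.463600; compare to alpha = 0.05. fail to reject H0.

U_X = 14.5, p = 0.463600, fail to reject H0 at alpha = 0.05.


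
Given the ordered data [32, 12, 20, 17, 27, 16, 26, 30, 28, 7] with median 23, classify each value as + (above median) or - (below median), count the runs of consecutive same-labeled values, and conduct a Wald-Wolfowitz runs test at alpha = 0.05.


Step 1: Compute median = 23; label A = above, B = below.
Labels in order: ABBBABAAAB  (n_A = 5, n_B = 5)
Step 2: Count runs R = 6.
Step 3: Under H0 (random ordering), E[R] = 2*n_A*n_B/(n_A+n_B) + 1 = 2*5*5/10 + 1 = 6.0000.
        Var[R] = 2*n_A*n_B*(2*n_A*n_B - n_A - n_B) / ((n_A+n_B)^2 * (n_A+n_B-1)) = 2000/900 = 2.2222.
        SD[R] = 1.4907.
Step 4: R = E[R], so z = 0 with no continuity correction.
Step 5: Two-sided p-value via normal approximation = 2*(1 - Phi(|z|)) = 1.000000.
Step 6: alpha = 0.05. fail to reject H0.

R = 6, z = 0.0000, p = 1.000000, fail to reject H0.


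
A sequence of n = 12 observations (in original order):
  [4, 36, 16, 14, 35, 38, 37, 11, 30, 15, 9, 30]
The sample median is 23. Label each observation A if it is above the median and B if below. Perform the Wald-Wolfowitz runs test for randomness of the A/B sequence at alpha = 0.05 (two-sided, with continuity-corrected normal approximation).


Step 1: Compute median = 23; label A = above, B = below.
Labels in order: BABBAAABABBA  (n_A = 6, n_B = 6)
Step 2: Count runs R = 8.
Step 3: Under H0 (random ordering), E[R] = 2*n_A*n_B/(n_A+n_B) + 1 = 2*6*6/12 + 1 = 7.0000.
        Var[R] = 2*n_A*n_B*(2*n_A*n_B - n_A - n_B) / ((n_A+n_B)^2 * (n_A+n_B-1)) = 4320/1584 = 2.7273.
        SD[R] = 1.6514.
Step 4: Continuity-corrected z = (R - 0.5 - E[R]) / SD[R] = (8 - 0.5 - 7.0000) / 1.6514 = 0.3028.
Step 5: Two-sided p-value via normal approximation = 2*(1 - Phi(|z|)) = 0.762069.
Step 6: alpha = 0.05. fail to reject H0.

R = 8, z = 0.3028, p = 0.762069, fail to reject H0.


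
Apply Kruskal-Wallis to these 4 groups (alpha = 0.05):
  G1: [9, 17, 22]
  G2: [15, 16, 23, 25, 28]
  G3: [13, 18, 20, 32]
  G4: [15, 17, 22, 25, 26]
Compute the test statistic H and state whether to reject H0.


Step 1: Combine all N = 17 observations and assign midranks.
sorted (value, group, rank): (9,G1,1), (13,G3,2), (15,G2,3.5), (15,G4,3.5), (16,G2,5), (17,G1,6.5), (17,G4,6.5), (18,G3,8), (20,G3,9), (22,G1,10.5), (22,G4,10.5), (23,G2,12), (25,G2,13.5), (25,G4,13.5), (26,G4,15), (28,G2,16), (32,G3,17)
Step 2: Sum ranks within each group.
R_1 = 18 (n_1 = 3)
R_2 = 50 (n_2 = 5)
R_3 = 36 (n_3 = 4)
R_4 = 49 (n_4 = 5)
Step 3: H = 12/(N(N+1)) * sum(R_i^2/n_i) - 3(N+1)
     = 12/(17*18) * (18^2/3 + 50^2/5 + 36^2/4 + 49^2/5) - 3*18
     = 0.039216 * 1412.2 - 54
     = 1.380392.
Step 4: Ties present; correction factor C = 1 - 24/(17^3 - 17) = 0.995098. Corrected H = 1.380392 / 0.995098 = 1.387192.
Step 5: Under H0, H ~ chi^2(3); p-value = 0.708540.
Step 6: alpha = 0.05. fail to reject H0.

H = 1.3872, df = 3, p = 0.708540, fail to reject H0.


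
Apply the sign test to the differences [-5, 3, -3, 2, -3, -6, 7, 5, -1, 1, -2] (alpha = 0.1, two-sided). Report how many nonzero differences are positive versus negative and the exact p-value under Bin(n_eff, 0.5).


Step 1: Discard zero differences. Original n = 11; n_eff = number of nonzero differences = 11.
Nonzero differences (with sign): -5, +3, -3, +2, -3, -6, +7, +5, -1, +1, -2
Step 2: Count signs: positive = 5, negative = 6.
Step 3: Under H0: P(positive) = 0.5, so the number of positives S ~ Bin(11, 0.5).
Step 4: Two-sided exact p-value = sum of Bin(11,0.5) probabilities at or below the observed probability = 1.000000.
Step 5: alpha = 0.1. fail to reject H0.

n_eff = 11, pos = 5, neg = 6, p = 1.000000, fail to reject H0.


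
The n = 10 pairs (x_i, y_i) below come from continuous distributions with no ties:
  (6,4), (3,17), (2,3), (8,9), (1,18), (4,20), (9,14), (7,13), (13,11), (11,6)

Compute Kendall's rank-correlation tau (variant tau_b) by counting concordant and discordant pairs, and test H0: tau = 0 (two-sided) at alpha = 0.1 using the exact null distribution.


Step 1: Enumerate the 45 unordered pairs (i,j) with i<j and classify each by sign(x_j-x_i) * sign(y_j-y_i).
  (1,2):dx=-3,dy=+13->D; (1,3):dx=-4,dy=-1->C; (1,4):dx=+2,dy=+5->C; (1,5):dx=-5,dy=+14->D
  (1,6):dx=-2,dy=+16->D; (1,7):dx=+3,dy=+10->C; (1,8):dx=+1,dy=+9->C; (1,9):dx=+7,dy=+7->C
  (1,10):dx=+5,dy=+2->C; (2,3):dx=-1,dy=-14->C; (2,4):dx=+5,dy=-8->D; (2,5):dx=-2,dy=+1->D
  (2,6):dx=+1,dy=+3->C; (2,7):dx=+6,dy=-3->D; (2,8):dx=+4,dy=-4->D; (2,9):dx=+10,dy=-6->D
  (2,10):dx=+8,dy=-11->D; (3,4):dx=+6,dy=+6->C; (3,5):dx=-1,dy=+15->D; (3,6):dx=+2,dy=+17->C
  (3,7):dx=+7,dy=+11->C; (3,8):dx=+5,dy=+10->C; (3,9):dx=+11,dy=+8->C; (3,10):dx=+9,dy=+3->C
  (4,5):dx=-7,dy=+9->D; (4,6):dx=-4,dy=+11->D; (4,7):dx=+1,dy=+5->C; (4,8):dx=-1,dy=+4->D
  (4,9):dx=+5,dy=+2->C; (4,10):dx=+3,dy=-3->D; (5,6):dx=+3,dy=+2->C; (5,7):dx=+8,dy=-4->D
  (5,8):dx=+6,dy=-5->D; (5,9):dx=+12,dy=-7->D; (5,10):dx=+10,dy=-12->D; (6,7):dx=+5,dy=-6->D
  (6,8):dx=+3,dy=-7->D; (6,9):dx=+9,dy=-9->D; (6,10):dx=+7,dy=-14->D; (7,8):dx=-2,dy=-1->C
  (7,9):dx=+4,dy=-3->D; (7,10):dx=+2,dy=-8->D; (8,9):dx=+6,dy=-2->D; (8,10):dx=+4,dy=-7->D
  (9,10):dx=-2,dy=-5->C
Step 2: C = 19, D = 26, total pairs = 45.
Step 3: tau = (C - D)/(n(n-1)/2) = (19 - 26)/45 = -0.155556.
Step 4: Exact two-sided p-value (enumerate n! = 3628800 permutations of y under H0): p = 0.600654.
Step 5: alpha = 0.1. fail to reject H0.

tau_b = -0.1556 (C=19, D=26), p = 0.600654, fail to reject H0.


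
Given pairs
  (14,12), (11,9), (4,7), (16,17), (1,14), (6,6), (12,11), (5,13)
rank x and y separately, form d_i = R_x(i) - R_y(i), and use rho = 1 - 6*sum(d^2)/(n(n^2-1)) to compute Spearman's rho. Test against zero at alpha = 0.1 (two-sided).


Step 1: Rank x and y separately (midranks; no ties here).
rank(x): 14->7, 11->5, 4->2, 16->8, 1->1, 6->4, 12->6, 5->3
rank(y): 12->5, 9->3, 7->2, 17->8, 14->7, 6->1, 11->4, 13->6
Step 2: d_i = R_x(i) - R_y(i); compute d_i^2.
  (7-5)^2=4, (5-3)^2=4, (2-2)^2=0, (8-8)^2=0, (1-7)^2=36, (4-1)^2=9, (6-4)^2=4, (3-6)^2=9
sum(d^2) = 66.
Step 3: rho = 1 - 6*66 / (8*(8^2 - 1)) = 1 - 396/504 = 0.214286.
Step 4: Under H0, t = rho * sqrt((n-2)/(1-rho^2)) = 0.5374 ~ t(6).
Step 5: Two-sided p-value from the t-distribution with 6 df = 0.610344.
Step 6: alpha = 0.1. fail to reject H0.

rho = 0.2143, p = 0.610344, fail to reject H0 at alpha = 0.1.


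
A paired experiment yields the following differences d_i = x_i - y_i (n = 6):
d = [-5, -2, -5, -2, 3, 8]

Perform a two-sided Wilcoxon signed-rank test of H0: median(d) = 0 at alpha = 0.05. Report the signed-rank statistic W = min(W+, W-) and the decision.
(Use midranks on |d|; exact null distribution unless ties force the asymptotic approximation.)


Step 1: Drop any zero differences (none here) and take |d_i|.
|d| = [5, 2, 5, 2, 3, 8]
Step 2: Midrank |d_i| (ties get averaged ranks).
ranks: |5|->4.5, |2|->1.5, |5|->4.5, |2|->1.5, |3|->3, |8|->6
Step 3: Attach original signs; sum ranks with positive sign and with negative sign.
W+ = 3 + 6 = 9
W- = 4.5 + 1.5 + 4.5 + 1.5 = 12
(Check: W+ + W- = 21 should equal n(n+1)/2 = 21.)
Step 4: Test statistic W = min(W+, W-) = 9.
Step 5: Ties in |d|, so use the tie-corrected normal approximation.
        E[W] = n(n+1)/4 = 6*7/4 = 10.5.
        Tie groups: |d|=2 (t=2), |d|=5 (t=2); sum(t^3 - t) = 12.
        Var[W] = n(n+1)(2n+1)/24 - sum(t^3-t)/48 = 546/24 - 12/48 = 22.5.
        z = (W - E[W]) / sqrt(Var[W]) = (9 - 10.5) / 4.7434 = -0.3162.
        Two-sided p = 2*Phi(z) = 0.751830.
Step 6: alpha = 0.05. fail to reject H0.

W+ = 9, W- = 12, W = min = 9, p = 0.751830, fail to reject H0.


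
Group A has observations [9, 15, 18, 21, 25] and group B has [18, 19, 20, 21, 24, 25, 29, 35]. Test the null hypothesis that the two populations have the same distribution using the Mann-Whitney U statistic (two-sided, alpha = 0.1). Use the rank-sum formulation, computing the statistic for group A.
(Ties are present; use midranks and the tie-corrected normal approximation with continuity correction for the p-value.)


Step 1: Combine and sort all 13 observations; assign midranks.
sorted (value, group): (9,X), (15,X), (18,X), (18,Y), (19,Y), (20,Y), (21,X), (21,Y), (24,Y), (25,X), (25,Y), (29,Y), (35,Y)
ranks: 9->1, 15->2, 18->3.5, 18->3.5, 19->5, 20->6, 21->7.5, 21->7.5, 24->9, 25->10.5, 25->10.5, 29->12, 35->13
Step 2: Rank sum for X: R1 = 1 + 2 + 3.5 + 7.5 + 10.5 = 24.5.
Step 3: U_X = R1 - n1(n1+1)/2 = 24.5 - 5*6/2 = 24.5 - 15 = 9.5.
       U_Y = n1*n2 - U_X = 40 - 9.5 = 30.5.
Step 4: Ties are present, so use the tie-corrected normal approximation (with continuity correction) for the p-value.
Step 5: p-value = 0.141583; compare to alpha = 0.1. fail to reject H0.

U_X = 9.5, p = 0.141583, fail to reject H0 at alpha = 0.1.


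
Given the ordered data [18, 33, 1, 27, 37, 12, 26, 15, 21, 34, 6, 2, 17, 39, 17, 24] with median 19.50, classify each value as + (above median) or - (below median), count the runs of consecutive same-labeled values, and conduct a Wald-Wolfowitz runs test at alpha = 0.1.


Step 1: Compute median = 19.50; label A = above, B = below.
Labels in order: BABAABABAABBBABA  (n_A = 8, n_B = 8)
Step 2: Count runs R = 12.
Step 3: Under H0 (random ordering), E[R] = 2*n_A*n_B/(n_A+n_B) + 1 = 2*8*8/16 + 1 = 9.0000.
        Var[R] = 2*n_A*n_B*(2*n_A*n_B - n_A - n_B) / ((n_A+n_B)^2 * (n_A+n_B-1)) = 14336/3840 = 3.7333.
        SD[R] = 1.9322.
Step 4: Continuity-corrected z = (R - 0.5 - E[R]) / SD[R] = (12 - 0.5 - 9.0000) / 1.9322 = 1.2939.
Step 5: Two-sided p-value via normal approximation = 2*(1 - Phi(|z|)) = 0.195709.
Step 6: alpha = 0.1. fail to reject H0.

R = 12, z = 1.2939, p = 0.195709, fail to reject H0.


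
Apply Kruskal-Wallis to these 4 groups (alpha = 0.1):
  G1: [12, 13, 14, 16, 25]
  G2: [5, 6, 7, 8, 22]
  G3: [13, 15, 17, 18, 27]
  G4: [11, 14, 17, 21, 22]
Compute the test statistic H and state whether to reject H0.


Step 1: Combine all N = 20 observations and assign midranks.
sorted (value, group, rank): (5,G2,1), (6,G2,2), (7,G2,3), (8,G2,4), (11,G4,5), (12,G1,6), (13,G1,7.5), (13,G3,7.5), (14,G1,9.5), (14,G4,9.5), (15,G3,11), (16,G1,12), (17,G3,13.5), (17,G4,13.5), (18,G3,15), (21,G4,16), (22,G2,17.5), (22,G4,17.5), (25,G1,19), (27,G3,20)
Step 2: Sum ranks within each group.
R_1 = 54 (n_1 = 5)
R_2 = 27.5 (n_2 = 5)
R_3 = 67 (n_3 = 5)
R_4 = 61.5 (n_4 = 5)
Step 3: H = 12/(N(N+1)) * sum(R_i^2/n_i) - 3(N+1)
     = 12/(20*21) * (54^2/5 + 27.5^2/5 + 67^2/5 + 61.5^2/5) - 3*21
     = 0.028571 * 2388.7 - 63
     = 5.248571.
Step 4: Ties present; correction factor C = 1 - 24/(20^3 - 20) = 0.996992. Corrected H = 5.248571 / 0.996992 = 5.264404.
Step 5: Under H0, H ~ chi^2(3); p-value = 0.153429.
Step 6: alpha = 0.1. fail to reject H0.

H = 5.2644, df = 3, p = 0.153429, fail to reject H0.


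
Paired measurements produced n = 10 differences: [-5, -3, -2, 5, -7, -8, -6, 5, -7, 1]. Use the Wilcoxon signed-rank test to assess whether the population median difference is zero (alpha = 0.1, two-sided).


Step 1: Drop any zero differences (none here) and take |d_i|.
|d| = [5, 3, 2, 5, 7, 8, 6, 5, 7, 1]
Step 2: Midrank |d_i| (ties get averaged ranks).
ranks: |5|->5, |3|->3, |2|->2, |5|->5, |7|->8.5, |8|->10, |6|->7, |5|->5, |7|->8.5, |1|->1
Step 3: Attach original signs; sum ranks with positive sign and with negative sign.
W+ = 5 + 5 + 1 = 11
W- = 5 + 3 + 2 + 8.5 + 10 + 7 + 8.5 = 44
(Check: W+ + W- = 55 should equal n(n+1)/2 = 55.)
Step 4: Test statistic W = min(W+, W-) = 11.
Step 5: Ties in |d|, so use the tie-corrected normal approximation.
        E[W] = n(n+1)/4 = 10*11/4 = 27.5.
        Tie groups: |d|=5 (t=3), |d|=7 (t=2); sum(t^3 - t) = 30.
        Var[W] = n(n+1)(2n+1)/24 - sum(t^3-t)/48 = 2310/24 - 30/48 = 95.625.
        z = (W - E[W]) / sqrt(Var[W]) = (11 - 27.5) / 9.7788 = -1.6873.
        Two-sided p = 2*Phi(z) = 0.091541.
Step 6: alpha = 0.1. reject H0.

W+ = 11, W- = 44, W = min = 11, p = 0.091541, reject H0.


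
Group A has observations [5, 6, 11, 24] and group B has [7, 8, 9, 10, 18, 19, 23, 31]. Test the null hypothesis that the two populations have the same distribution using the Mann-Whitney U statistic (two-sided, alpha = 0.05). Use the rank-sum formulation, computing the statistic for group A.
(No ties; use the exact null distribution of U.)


Step 1: Combine and sort all 12 observations; assign midranks.
sorted (value, group): (5,X), (6,X), (7,Y), (8,Y), (9,Y), (10,Y), (11,X), (18,Y), (19,Y), (23,Y), (24,X), (31,Y)
ranks: 5->1, 6->2, 7->3, 8->4, 9->5, 10->6, 11->7, 18->8, 19->9, 23->10, 24->11, 31->12
Step 2: Rank sum for X: R1 = 1 + 2 + 7 + 11 = 21.
Step 3: U_X = R1 - n1(n1+1)/2 = 21 - 4*5/2 = 21 - 10 = 11.
       U_Y = n1*n2 - U_X = 32 - 11 = 21.
Step 4: No ties, so the exact null distribution of U (based on enumerating the C(12,4) = 495 equally likely rank assignments) gives the two-sided p-value.
Step 5: p-value = 0.460606; compare to alpha = 0.05. fail to reject H0.

U_X = 11, p = 0.460606, fail to reject H0 at alpha = 0.05.


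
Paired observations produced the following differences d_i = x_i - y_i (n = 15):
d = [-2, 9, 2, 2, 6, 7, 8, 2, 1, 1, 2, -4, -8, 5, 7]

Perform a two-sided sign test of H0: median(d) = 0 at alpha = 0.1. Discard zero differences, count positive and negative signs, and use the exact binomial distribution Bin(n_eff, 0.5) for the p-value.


Step 1: Discard zero differences. Original n = 15; n_eff = number of nonzero differences = 15.
Nonzero differences (with sign): -2, +9, +2, +2, +6, +7, +8, +2, +1, +1, +2, -4, -8, +5, +7
Step 2: Count signs: positive = 12, negative = 3.
Step 3: Under H0: P(positive) = 0.5, so the number of positives S ~ Bin(15, 0.5).
Step 4: Two-sided exact p-value = sum of Bin(15,0.5) probabilities at or below the observed probability = 0.035156.
Step 5: alpha = 0.1. reject H0.

n_eff = 15, pos = 12, neg = 3, p = 0.035156, reject H0.


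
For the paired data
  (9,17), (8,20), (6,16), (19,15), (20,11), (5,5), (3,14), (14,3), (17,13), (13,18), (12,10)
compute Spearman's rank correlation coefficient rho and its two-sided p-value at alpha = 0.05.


Step 1: Rank x and y separately (midranks; no ties here).
rank(x): 9->5, 8->4, 6->3, 19->10, 20->11, 5->2, 3->1, 14->8, 17->9, 13->7, 12->6
rank(y): 17->9, 20->11, 16->8, 15->7, 11->4, 5->2, 14->6, 3->1, 13->5, 18->10, 10->3
Step 2: d_i = R_x(i) - R_y(i); compute d_i^2.
  (5-9)^2=16, (4-11)^2=49, (3-8)^2=25, (10-7)^2=9, (11-4)^2=49, (2-2)^2=0, (1-6)^2=25, (8-1)^2=49, (9-5)^2=16, (7-10)^2=9, (6-3)^2=9
sum(d^2) = 256.
Step 3: rho = 1 - 6*256 / (11*(11^2 - 1)) = 1 - 1536/1320 = -0.163636.
Step 4: Under H0, t = rho * sqrt((n-2)/(1-rho^2)) = -0.4976 ~ t(9).
Step 5: Two-sided p-value from the t-distribution with 9 df = 0.630685.
Step 6: alpha = 0.05. fail to reject H0.

rho = -0.1636, p = 0.630685, fail to reject H0 at alpha = 0.05.


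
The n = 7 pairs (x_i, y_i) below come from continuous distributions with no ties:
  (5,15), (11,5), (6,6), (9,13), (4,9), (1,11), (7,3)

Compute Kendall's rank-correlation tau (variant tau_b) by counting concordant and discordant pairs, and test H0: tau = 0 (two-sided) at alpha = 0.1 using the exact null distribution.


Step 1: Enumerate the 21 unordered pairs (i,j) with i<j and classify each by sign(x_j-x_i) * sign(y_j-y_i).
  (1,2):dx=+6,dy=-10->D; (1,3):dx=+1,dy=-9->D; (1,4):dx=+4,dy=-2->D; (1,5):dx=-1,dy=-6->C
  (1,6):dx=-4,dy=-4->C; (1,7):dx=+2,dy=-12->D; (2,3):dx=-5,dy=+1->D; (2,4):dx=-2,dy=+8->D
  (2,5):dx=-7,dy=+4->D; (2,6):dx=-10,dy=+6->D; (2,7):dx=-4,dy=-2->C; (3,4):dx=+3,dy=+7->C
  (3,5):dx=-2,dy=+3->D; (3,6):dx=-5,dy=+5->D; (3,7):dx=+1,dy=-3->D; (4,5):dx=-5,dy=-4->C
  (4,6):dx=-8,dy=-2->C; (4,7):dx=-2,dy=-10->C; (5,6):dx=-3,dy=+2->D; (5,7):dx=+3,dy=-6->D
  (6,7):dx=+6,dy=-8->D
Step 2: C = 7, D = 14, total pairs = 21.
Step 3: tau = (C - D)/(n(n-1)/2) = (7 - 14)/21 = -0.333333.
Step 4: Exact two-sided p-value (enumerate n! = 5040 permutations of y under H0): p = 0.381349.
Step 5: alpha = 0.1. fail to reject H0.

tau_b = -0.3333 (C=7, D=14), p = 0.381349, fail to reject H0.


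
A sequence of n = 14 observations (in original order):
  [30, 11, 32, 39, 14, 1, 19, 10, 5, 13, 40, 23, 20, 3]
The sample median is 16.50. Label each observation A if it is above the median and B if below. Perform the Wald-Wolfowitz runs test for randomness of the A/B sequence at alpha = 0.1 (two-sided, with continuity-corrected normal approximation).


Step 1: Compute median = 16.50; label A = above, B = below.
Labels in order: ABAABBABBBAAAB  (n_A = 7, n_B = 7)
Step 2: Count runs R = 8.
Step 3: Under H0 (random ordering), E[R] = 2*n_A*n_B/(n_A+n_B) + 1 = 2*7*7/14 + 1 = 8.0000.
        Var[R] = 2*n_A*n_B*(2*n_A*n_B - n_A - n_B) / ((n_A+n_B)^2 * (n_A+n_B-1)) = 8232/2548 = 3.2308.
        SD[R] = 1.7974.
Step 4: R = E[R], so z = 0 with no continuity correction.
Step 5: Two-sided p-value via normal approximation = 2*(1 - Phi(|z|)) = 1.000000.
Step 6: alpha = 0.1. fail to reject H0.

R = 8, z = 0.0000, p = 1.000000, fail to reject H0.


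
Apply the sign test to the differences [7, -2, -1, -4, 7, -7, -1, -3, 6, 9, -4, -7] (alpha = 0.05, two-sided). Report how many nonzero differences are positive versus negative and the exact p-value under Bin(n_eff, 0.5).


Step 1: Discard zero differences. Original n = 12; n_eff = number of nonzero differences = 12.
Nonzero differences (with sign): +7, -2, -1, -4, +7, -7, -1, -3, +6, +9, -4, -7
Step 2: Count signs: positive = 4, negative = 8.
Step 3: Under H0: P(positive) = 0.5, so the number of positives S ~ Bin(12, 0.5).
Step 4: Two-sided exact p-value = sum of Bin(12,0.5) probabilities at or below the observed probability = 0.387695.
Step 5: alpha = 0.05. fail to reject H0.

n_eff = 12, pos = 4, neg = 8, p = 0.387695, fail to reject H0.


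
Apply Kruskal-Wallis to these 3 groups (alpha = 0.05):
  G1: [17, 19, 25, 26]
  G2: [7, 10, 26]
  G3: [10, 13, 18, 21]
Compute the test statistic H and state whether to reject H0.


Step 1: Combine all N = 11 observations and assign midranks.
sorted (value, group, rank): (7,G2,1), (10,G2,2.5), (10,G3,2.5), (13,G3,4), (17,G1,5), (18,G3,6), (19,G1,7), (21,G3,8), (25,G1,9), (26,G1,10.5), (26,G2,10.5)
Step 2: Sum ranks within each group.
R_1 = 31.5 (n_1 = 4)
R_2 = 14 (n_2 = 3)
R_3 = 20.5 (n_3 = 4)
Step 3: H = 12/(N(N+1)) * sum(R_i^2/n_i) - 3(N+1)
     = 12/(11*12) * (31.5^2/4 + 14^2/3 + 20.5^2/4) - 3*12
     = 0.090909 * 418.458 - 36
     = 2.041667.
Step 4: Ties present; correction factor C = 1 - 12/(11^3 - 11) = 0.990909. Corrected H = 2.041667 / 0.990909 = 2.060398.
Step 5: Under H0, H ~ chi^2(2); p-value = 0.356936.
Step 6: alpha = 0.05. fail to reject H0.

H = 2.0604, df = 2, p = 0.356936, fail to reject H0.


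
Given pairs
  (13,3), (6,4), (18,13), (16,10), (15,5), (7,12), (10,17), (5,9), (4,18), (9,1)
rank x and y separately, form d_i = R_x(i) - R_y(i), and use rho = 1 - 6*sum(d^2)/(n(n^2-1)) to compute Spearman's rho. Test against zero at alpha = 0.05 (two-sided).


Step 1: Rank x and y separately (midranks; no ties here).
rank(x): 13->7, 6->3, 18->10, 16->9, 15->8, 7->4, 10->6, 5->2, 4->1, 9->5
rank(y): 3->2, 4->3, 13->8, 10->6, 5->4, 12->7, 17->9, 9->5, 18->10, 1->1
Step 2: d_i = R_x(i) - R_y(i); compute d_i^2.
  (7-2)^2=25, (3-3)^2=0, (10-8)^2=4, (9-6)^2=9, (8-4)^2=16, (4-7)^2=9, (6-9)^2=9, (2-5)^2=9, (1-10)^2=81, (5-1)^2=16
sum(d^2) = 178.
Step 3: rho = 1 - 6*178 / (10*(10^2 - 1)) = 1 - 1068/990 = -0.078788.
Step 4: Under H0, t = rho * sqrt((n-2)/(1-rho^2)) = -0.2235 ~ t(8).
Step 5: Two-sided p-value from the t-distribution with 8 df = 0.828717.
Step 6: alpha = 0.05. fail to reject H0.

rho = -0.0788, p = 0.828717, fail to reject H0 at alpha = 0.05.


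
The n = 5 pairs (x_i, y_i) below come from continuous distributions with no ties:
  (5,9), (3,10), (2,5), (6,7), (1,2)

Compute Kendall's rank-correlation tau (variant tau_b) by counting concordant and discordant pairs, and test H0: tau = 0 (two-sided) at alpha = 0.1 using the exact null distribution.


Step 1: Enumerate the 10 unordered pairs (i,j) with i<j and classify each by sign(x_j-x_i) * sign(y_j-y_i).
  (1,2):dx=-2,dy=+1->D; (1,3):dx=-3,dy=-4->C; (1,4):dx=+1,dy=-2->D; (1,5):dx=-4,dy=-7->C
  (2,3):dx=-1,dy=-5->C; (2,4):dx=+3,dy=-3->D; (2,5):dx=-2,dy=-8->C; (3,4):dx=+4,dy=+2->C
  (3,5):dx=-1,dy=-3->C; (4,5):dx=-5,dy=-5->C
Step 2: C = 7, D = 3, total pairs = 10.
Step 3: tau = (C - D)/(n(n-1)/2) = (7 - 3)/10 = 0.400000.
Step 4: Exact two-sided p-value (enumerate n! = 120 permutations of y under H0): p = 0.483333.
Step 5: alpha = 0.1. fail to reject H0.

tau_b = 0.4000 (C=7, D=3), p = 0.483333, fail to reject H0.


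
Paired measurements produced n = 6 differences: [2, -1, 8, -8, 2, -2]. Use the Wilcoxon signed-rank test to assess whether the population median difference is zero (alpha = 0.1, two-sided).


Step 1: Drop any zero differences (none here) and take |d_i|.
|d| = [2, 1, 8, 8, 2, 2]
Step 2: Midrank |d_i| (ties get averaged ranks).
ranks: |2|->3, |1|->1, |8|->5.5, |8|->5.5, |2|->3, |2|->3
Step 3: Attach original signs; sum ranks with positive sign and with negative sign.
W+ = 3 + 5.5 + 3 = 11.5
W- = 1 + 5.5 + 3 = 9.5
(Check: W+ + W- = 21 should equal n(n+1)/2 = 21.)
Step 4: Test statistic W = min(W+, W-) = 9.5.
Step 5: Ties in |d|, so use the tie-corrected normal approximation.
        E[W] = n(n+1)/4 = 6*7/4 = 10.5.
        Tie groups: |d|=2 (t=3), |d|=8 (t=2); sum(t^3 - t) = 30.
        Var[W] = n(n+1)(2n+1)/24 - sum(t^3-t)/48 = 546/24 - 30/48 = 22.125.
        z = (W - E[W]) / sqrt(Var[W]) = (9.5 - 10.5) / 4.7037 = -0.2126.
        Two-sided p = 2*Phi(z) = 0.831641.
Step 6: alpha = 0.1. fail to reject H0.

W+ = 11.5, W- = 9.5, W = min = 9.5, p = 0.831641, fail to reject H0.


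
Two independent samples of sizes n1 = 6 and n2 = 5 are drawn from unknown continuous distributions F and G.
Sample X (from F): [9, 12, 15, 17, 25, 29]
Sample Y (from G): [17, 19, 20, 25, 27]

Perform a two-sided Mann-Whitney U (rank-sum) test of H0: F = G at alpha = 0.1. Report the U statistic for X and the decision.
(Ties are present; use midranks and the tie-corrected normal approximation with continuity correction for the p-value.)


Step 1: Combine and sort all 11 observations; assign midranks.
sorted (value, group): (9,X), (12,X), (15,X), (17,X), (17,Y), (19,Y), (20,Y), (25,X), (25,Y), (27,Y), (29,X)
ranks: 9->1, 12->2, 15->3, 17->4.5, 17->4.5, 19->6, 20->7, 25->8.5, 25->8.5, 27->10, 29->11
Step 2: Rank sum for X: R1 = 1 + 2 + 3 + 4.5 + 8.5 + 11 = 30.
Step 3: U_X = R1 - n1(n1+1)/2 = 30 - 6*7/2 = 30 - 21 = 9.
       U_Y = n1*n2 - U_X = 30 - 9 = 21.
Step 4: Ties are present, so use the tie-corrected normal approximation (with continuity correction) for the p-value.
Step 5: p-value = 0.313093; compare to alpha = 0.1. fail to reject H0.

U_X = 9, p = 0.313093, fail to reject H0 at alpha = 0.1.


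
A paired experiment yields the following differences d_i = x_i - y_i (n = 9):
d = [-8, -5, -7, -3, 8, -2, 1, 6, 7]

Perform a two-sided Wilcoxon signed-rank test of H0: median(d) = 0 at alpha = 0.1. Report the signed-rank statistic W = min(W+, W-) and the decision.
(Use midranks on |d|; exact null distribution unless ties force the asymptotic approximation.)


Step 1: Drop any zero differences (none here) and take |d_i|.
|d| = [8, 5, 7, 3, 8, 2, 1, 6, 7]
Step 2: Midrank |d_i| (ties get averaged ranks).
ranks: |8|->8.5, |5|->4, |7|->6.5, |3|->3, |8|->8.5, |2|->2, |1|->1, |6|->5, |7|->6.5
Step 3: Attach original signs; sum ranks with positive sign and with negative sign.
W+ = 8.5 + 1 + 5 + 6.5 = 21
W- = 8.5 + 4 + 6.5 + 3 + 2 = 24
(Check: W+ + W- = 45 should equal n(n+1)/2 = 45.)
Step 4: Test statistic W = min(W+, W-) = 21.
Step 5: Ties in |d|, so use the tie-corrected normal approximation.
        E[W] = n(n+1)/4 = 9*10/4 = 22.5.
        Tie groups: |d|=7 (t=2), |d|=8 (t=2); sum(t^3 - t) = 12.
        Var[W] = n(n+1)(2n+1)/24 - sum(t^3-t)/48 = 1710/24 - 12/48 = 71.
        z = (W - E[W]) / sqrt(Var[W]) = (21 - 22.5) / 8.4261 = -0.1780.
        Two-sided p = 2*Phi(z) = 0.858709.
Step 6: alpha = 0.1. fail to reject H0.

W+ = 21, W- = 24, W = min = 21, p = 0.858709, fail to reject H0.


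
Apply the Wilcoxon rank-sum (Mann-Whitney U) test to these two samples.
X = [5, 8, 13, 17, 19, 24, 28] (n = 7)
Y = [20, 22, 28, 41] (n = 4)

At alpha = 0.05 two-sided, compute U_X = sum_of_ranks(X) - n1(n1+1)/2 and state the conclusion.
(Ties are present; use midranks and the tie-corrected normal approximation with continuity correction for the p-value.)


Step 1: Combine and sort all 11 observations; assign midranks.
sorted (value, group): (5,X), (8,X), (13,X), (17,X), (19,X), (20,Y), (22,Y), (24,X), (28,X), (28,Y), (41,Y)
ranks: 5->1, 8->2, 13->3, 17->4, 19->5, 20->6, 22->7, 24->8, 28->9.5, 28->9.5, 41->11
Step 2: Rank sum for X: R1 = 1 + 2 + 3 + 4 + 5 + 8 + 9.5 = 32.5.
Step 3: U_X = R1 - n1(n1+1)/2 = 32.5 - 7*8/2 = 32.5 - 28 = 4.5.
       U_Y = n1*n2 - U_X = 28 - 4.5 = 23.5.
Step 4: Ties are present, so use the tie-corrected normal approximation (with continuity correction) for the p-value.
Step 5: p-value = 0.088247; compare to alpha = 0.05. fail to reject H0.

U_X = 4.5, p = 0.088247, fail to reject H0 at alpha = 0.05.


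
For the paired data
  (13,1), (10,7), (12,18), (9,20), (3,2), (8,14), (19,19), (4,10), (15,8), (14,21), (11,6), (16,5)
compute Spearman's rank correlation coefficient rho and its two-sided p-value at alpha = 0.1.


Step 1: Rank x and y separately (midranks; no ties here).
rank(x): 13->8, 10->5, 12->7, 9->4, 3->1, 8->3, 19->12, 4->2, 15->10, 14->9, 11->6, 16->11
rank(y): 1->1, 7->5, 18->9, 20->11, 2->2, 14->8, 19->10, 10->7, 8->6, 21->12, 6->4, 5->3
Step 2: d_i = R_x(i) - R_y(i); compute d_i^2.
  (8-1)^2=49, (5-5)^2=0, (7-9)^2=4, (4-11)^2=49, (1-2)^2=1, (3-8)^2=25, (12-10)^2=4, (2-7)^2=25, (10-6)^2=16, (9-12)^2=9, (6-4)^2=4, (11-3)^2=64
sum(d^2) = 250.
Step 3: rho = 1 - 6*250 / (12*(12^2 - 1)) = 1 - 1500/1716 = 0.125874.
Step 4: Under H0, t = rho * sqrt((n-2)/(1-rho^2)) = 0.4012 ~ t(10).
Step 5: Two-sided p-value from the t-distribution with 10 df = 0.696683.
Step 6: alpha = 0.1. fail to reject H0.

rho = 0.1259, p = 0.696683, fail to reject H0 at alpha = 0.1.


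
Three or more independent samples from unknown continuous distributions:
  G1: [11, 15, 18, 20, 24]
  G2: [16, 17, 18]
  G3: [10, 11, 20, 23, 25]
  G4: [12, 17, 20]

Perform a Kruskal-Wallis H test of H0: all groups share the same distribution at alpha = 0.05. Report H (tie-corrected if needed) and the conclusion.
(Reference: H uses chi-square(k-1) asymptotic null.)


Step 1: Combine all N = 16 observations and assign midranks.
sorted (value, group, rank): (10,G3,1), (11,G1,2.5), (11,G3,2.5), (12,G4,4), (15,G1,5), (16,G2,6), (17,G2,7.5), (17,G4,7.5), (18,G1,9.5), (18,G2,9.5), (20,G1,12), (20,G3,12), (20,G4,12), (23,G3,14), (24,G1,15), (25,G3,16)
Step 2: Sum ranks within each group.
R_1 = 44 (n_1 = 5)
R_2 = 23 (n_2 = 3)
R_3 = 45.5 (n_3 = 5)
R_4 = 23.5 (n_4 = 3)
Step 3: H = 12/(N(N+1)) * sum(R_i^2/n_i) - 3(N+1)
     = 12/(16*17) * (44^2/5 + 23^2/3 + 45.5^2/5 + 23.5^2/3) - 3*17
     = 0.044118 * 1161.67 - 51
     = 0.250000.
Step 4: Ties present; correction factor C = 1 - 42/(16^3 - 16) = 0.989706. Corrected H = 0.250000 / 0.989706 = 0.252600.
Step 5: Under H0, H ~ chi^2(3); p-value = 0.968682.
Step 6: alpha = 0.05. fail to reject H0.

H = 0.2526, df = 3, p = 0.968682, fail to reject H0.


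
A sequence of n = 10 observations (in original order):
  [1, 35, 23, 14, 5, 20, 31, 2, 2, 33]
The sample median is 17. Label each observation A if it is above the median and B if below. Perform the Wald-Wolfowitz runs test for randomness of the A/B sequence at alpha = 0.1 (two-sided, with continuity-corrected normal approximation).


Step 1: Compute median = 17; label A = above, B = below.
Labels in order: BAABBAABBA  (n_A = 5, n_B = 5)
Step 2: Count runs R = 6.
Step 3: Under H0 (random ordering), E[R] = 2*n_A*n_B/(n_A+n_B) + 1 = 2*5*5/10 + 1 = 6.0000.
        Var[R] = 2*n_A*n_B*(2*n_A*n_B - n_A - n_B) / ((n_A+n_B)^2 * (n_A+n_B-1)) = 2000/900 = 2.2222.
        SD[R] = 1.4907.
Step 4: R = E[R], so z = 0 with no continuity correction.
Step 5: Two-sided p-value via normal approximation = 2*(1 - Phi(|z|)) = 1.000000.
Step 6: alpha = 0.1. fail to reject H0.

R = 6, z = 0.0000, p = 1.000000, fail to reject H0.
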